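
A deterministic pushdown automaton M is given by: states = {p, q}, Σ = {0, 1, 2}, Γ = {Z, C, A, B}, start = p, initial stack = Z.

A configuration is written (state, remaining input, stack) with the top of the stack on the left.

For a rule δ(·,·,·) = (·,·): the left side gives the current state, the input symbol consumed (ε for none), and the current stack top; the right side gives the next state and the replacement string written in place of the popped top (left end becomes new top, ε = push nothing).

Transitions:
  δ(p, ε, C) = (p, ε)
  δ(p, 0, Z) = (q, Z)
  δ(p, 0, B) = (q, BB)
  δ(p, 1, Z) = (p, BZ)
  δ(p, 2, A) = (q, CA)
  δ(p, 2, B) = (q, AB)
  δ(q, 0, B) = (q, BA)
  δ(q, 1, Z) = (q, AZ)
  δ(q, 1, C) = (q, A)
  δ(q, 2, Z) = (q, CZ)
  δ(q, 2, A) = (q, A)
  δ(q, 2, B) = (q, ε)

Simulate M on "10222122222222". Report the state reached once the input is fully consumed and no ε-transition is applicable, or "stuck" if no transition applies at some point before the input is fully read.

(p, 10222122222222, Z)
  read 1, top Z: go to p, push BZ → (p, 0222122222222, BZ)
  read 0, top B: go to q, push BB → (q, 222122222222, BBZ)
  read 2, top B: go to q, push ε → (q, 22122222222, BZ)
  read 2, top B: go to q, push ε → (q, 2122222222, Z)
  read 2, top Z: go to q, push CZ → (q, 122222222, CZ)
  read 1, top C: go to q, push A → (q, 22222222, AZ)
  read 2, top A: go to q, push A → (q, 2222222, AZ)
  read 2, top A: go to q, push A → (q, 222222, AZ)
  read 2, top A: go to q, push A → (q, 22222, AZ)
  read 2, top A: go to q, push A → (q, 2222, AZ)
  read 2, top A: go to q, push A → (q, 222, AZ)
  read 2, top A: go to q, push A → (q, 22, AZ)
  read 2, top A: go to q, push A → (q, 2, AZ)
  read 2, top A: go to q, push A → (q, ε, AZ)
All input consumed; M is in state q.

q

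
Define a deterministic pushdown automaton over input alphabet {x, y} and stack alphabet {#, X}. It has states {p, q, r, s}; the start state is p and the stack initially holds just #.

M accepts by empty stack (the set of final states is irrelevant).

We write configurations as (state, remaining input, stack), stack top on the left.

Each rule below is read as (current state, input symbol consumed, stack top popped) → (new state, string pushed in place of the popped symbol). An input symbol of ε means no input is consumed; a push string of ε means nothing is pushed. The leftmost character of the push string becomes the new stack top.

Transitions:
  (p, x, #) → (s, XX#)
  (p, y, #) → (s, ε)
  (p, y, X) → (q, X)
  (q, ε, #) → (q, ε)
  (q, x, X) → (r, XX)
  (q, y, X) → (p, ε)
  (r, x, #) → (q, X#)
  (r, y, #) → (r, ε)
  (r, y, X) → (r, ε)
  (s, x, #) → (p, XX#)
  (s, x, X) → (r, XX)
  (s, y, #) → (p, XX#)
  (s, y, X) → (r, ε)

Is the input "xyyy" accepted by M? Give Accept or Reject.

Accept

(p, xyyy, #)
  read x, top #: go to s, push XX# → (s, yyy, XX#)
  read y, top X: go to r, push ε → (r, yy, X#)
  read y, top X: go to r, push ε → (r, y, #)
  read y, top #: go to r, push ε → (r, ε, ε)
All input consumed and the stack is empty.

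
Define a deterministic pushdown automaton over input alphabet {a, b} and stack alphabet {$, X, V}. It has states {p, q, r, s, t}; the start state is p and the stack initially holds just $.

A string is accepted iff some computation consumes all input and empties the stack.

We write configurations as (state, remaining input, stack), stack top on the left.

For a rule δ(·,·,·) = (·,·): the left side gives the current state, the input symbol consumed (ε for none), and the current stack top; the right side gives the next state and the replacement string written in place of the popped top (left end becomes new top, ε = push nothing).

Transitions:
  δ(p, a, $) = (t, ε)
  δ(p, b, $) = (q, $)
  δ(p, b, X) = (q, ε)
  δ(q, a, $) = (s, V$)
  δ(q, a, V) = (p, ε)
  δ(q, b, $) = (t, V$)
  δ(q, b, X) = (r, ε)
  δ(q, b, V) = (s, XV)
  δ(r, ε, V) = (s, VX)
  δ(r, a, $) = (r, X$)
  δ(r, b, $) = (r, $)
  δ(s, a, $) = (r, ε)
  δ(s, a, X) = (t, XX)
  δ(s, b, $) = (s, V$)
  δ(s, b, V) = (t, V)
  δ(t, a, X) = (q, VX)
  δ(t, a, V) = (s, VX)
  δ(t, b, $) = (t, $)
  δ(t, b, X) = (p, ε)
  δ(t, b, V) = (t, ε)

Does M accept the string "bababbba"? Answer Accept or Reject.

(p, bababbba, $) ⊢ (q, ababbba, $) ⊢ (s, babbba, V$) ⊢ (t, abbba, V$) ⊢ (s, bbba, VX$) ⊢ (t, bba, VX$) ⊢ (t, ba, X$) ⊢ (p, a, $) ⊢ (t, ε, ε)
All input consumed and the stack is empty.

Accept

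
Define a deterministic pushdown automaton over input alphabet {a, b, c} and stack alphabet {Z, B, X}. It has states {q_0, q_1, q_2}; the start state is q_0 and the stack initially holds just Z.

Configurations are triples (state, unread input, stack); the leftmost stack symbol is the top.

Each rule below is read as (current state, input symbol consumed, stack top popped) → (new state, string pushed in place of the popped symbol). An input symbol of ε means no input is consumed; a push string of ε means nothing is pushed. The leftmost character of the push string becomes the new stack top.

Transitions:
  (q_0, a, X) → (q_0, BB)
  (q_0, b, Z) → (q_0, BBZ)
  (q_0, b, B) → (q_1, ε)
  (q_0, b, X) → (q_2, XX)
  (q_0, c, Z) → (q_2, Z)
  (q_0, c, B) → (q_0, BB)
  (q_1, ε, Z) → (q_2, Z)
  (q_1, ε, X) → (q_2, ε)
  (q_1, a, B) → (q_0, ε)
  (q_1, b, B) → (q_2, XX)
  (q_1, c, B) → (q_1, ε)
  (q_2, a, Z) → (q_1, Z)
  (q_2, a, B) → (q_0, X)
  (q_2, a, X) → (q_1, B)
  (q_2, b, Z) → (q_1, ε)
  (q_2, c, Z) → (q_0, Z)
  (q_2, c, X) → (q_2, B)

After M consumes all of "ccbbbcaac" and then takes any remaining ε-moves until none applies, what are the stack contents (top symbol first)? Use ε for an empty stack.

(q_0, ccbbbcaac, Z)
  read c, top Z: go to q_2, push Z → (q_2, cbbbcaac, Z)
  read c, top Z: go to q_0, push Z → (q_0, bbbcaac, Z)
  read b, top Z: go to q_0, push BBZ → (q_0, bbcaac, BBZ)
  read b, top B: go to q_1, push ε → (q_1, bcaac, BZ)
  read b, top B: go to q_2, push XX → (q_2, caac, XXZ)
  read c, top X: go to q_2, push B → (q_2, aac, BXZ)
  read a, top B: go to q_0, push X → (q_0, ac, XXZ)
  read a, top X: go to q_0, push BB → (q_0, c, BBXZ)
  read c, top B: go to q_0, push BB → (q_0, ε, BBBXZ)
All input consumed in state q_0 with stack BBBXZ.

BBBXZ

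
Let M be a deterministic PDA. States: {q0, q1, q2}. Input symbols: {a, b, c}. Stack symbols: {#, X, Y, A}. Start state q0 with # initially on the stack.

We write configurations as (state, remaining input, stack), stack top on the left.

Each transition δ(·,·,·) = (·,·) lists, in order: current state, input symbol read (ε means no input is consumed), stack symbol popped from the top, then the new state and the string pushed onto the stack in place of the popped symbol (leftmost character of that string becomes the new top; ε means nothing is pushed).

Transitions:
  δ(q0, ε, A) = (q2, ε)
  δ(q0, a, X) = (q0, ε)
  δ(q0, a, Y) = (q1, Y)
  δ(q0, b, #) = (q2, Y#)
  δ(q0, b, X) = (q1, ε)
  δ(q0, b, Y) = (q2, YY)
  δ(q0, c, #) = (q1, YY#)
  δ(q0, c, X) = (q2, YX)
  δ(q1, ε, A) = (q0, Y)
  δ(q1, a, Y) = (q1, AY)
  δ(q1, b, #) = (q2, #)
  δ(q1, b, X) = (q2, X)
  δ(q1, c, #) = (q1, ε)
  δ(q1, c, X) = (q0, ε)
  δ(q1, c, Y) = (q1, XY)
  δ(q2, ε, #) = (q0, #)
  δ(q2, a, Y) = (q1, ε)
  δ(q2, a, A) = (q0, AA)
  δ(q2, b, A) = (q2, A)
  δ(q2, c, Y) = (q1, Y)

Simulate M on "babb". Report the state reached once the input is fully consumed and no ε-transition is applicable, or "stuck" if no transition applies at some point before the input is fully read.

(q0, babb, #)
  read b, top #: go to q2, push Y# → (q2, abb, Y#)
  read a, top Y: go to q1, push ε → (q1, bb, #)
  read b, top #: go to q2, push # → (q2, b, #)
  ε-move, top #: go to q0, push # → (q0, b, #)
  read b, top #: go to q2, push Y# → (q2, ε, Y#)
All input consumed; M is in state q2.

q2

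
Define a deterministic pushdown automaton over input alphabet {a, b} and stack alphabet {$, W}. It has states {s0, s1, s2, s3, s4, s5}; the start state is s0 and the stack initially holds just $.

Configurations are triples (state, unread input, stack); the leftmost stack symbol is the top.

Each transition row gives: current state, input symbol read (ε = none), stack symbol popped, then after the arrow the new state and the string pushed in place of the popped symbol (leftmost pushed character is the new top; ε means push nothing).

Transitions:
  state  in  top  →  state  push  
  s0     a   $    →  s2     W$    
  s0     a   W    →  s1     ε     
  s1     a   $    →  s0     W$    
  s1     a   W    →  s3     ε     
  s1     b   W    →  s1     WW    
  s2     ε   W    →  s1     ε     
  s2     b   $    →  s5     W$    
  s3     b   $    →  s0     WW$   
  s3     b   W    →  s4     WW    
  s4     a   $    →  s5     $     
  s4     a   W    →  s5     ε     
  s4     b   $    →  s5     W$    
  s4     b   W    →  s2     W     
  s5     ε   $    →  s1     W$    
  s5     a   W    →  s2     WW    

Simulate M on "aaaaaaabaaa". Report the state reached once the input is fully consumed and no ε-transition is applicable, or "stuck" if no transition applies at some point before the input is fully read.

(s0, aaaaaaabaaa, $) ⊢ (s2, aaaaaabaaa, W$) ⊢ (s1, aaaaaabaaa, $) ⊢ (s0, aaaaabaaa, W$) ⊢ (s1, aaaabaaa, $) ⊢ (s0, aaabaaa, W$) ⊢ (s1, aabaaa, $) ⊢ (s0, abaaa, W$) ⊢ (s1, baaa, $)
No transition for (s1, b, top $); M blocks with input baaa remaining.

stuck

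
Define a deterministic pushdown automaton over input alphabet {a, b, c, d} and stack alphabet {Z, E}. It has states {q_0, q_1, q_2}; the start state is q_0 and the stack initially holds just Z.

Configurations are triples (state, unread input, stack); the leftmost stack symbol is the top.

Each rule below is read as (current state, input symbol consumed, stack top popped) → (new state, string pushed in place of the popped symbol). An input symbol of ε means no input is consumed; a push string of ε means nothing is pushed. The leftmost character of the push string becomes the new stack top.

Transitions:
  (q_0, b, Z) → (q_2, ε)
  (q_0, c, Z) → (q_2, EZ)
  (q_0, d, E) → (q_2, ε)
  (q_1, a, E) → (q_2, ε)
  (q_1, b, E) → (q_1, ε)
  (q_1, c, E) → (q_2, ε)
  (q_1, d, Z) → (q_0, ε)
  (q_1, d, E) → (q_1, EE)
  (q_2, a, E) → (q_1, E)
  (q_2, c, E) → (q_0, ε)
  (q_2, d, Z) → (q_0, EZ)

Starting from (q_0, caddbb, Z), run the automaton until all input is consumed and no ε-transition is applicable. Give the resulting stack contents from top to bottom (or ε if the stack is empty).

(q_0, caddbb, Z)
  read c, top Z: go to q_2, push EZ → (q_2, addbb, EZ)
  read a, top E: go to q_1, push E → (q_1, ddbb, EZ)
  read d, top E: go to q_1, push EE → (q_1, dbb, EEZ)
  read d, top E: go to q_1, push EE → (q_1, bb, EEEZ)
  read b, top E: go to q_1, push ε → (q_1, b, EEZ)
  read b, top E: go to q_1, push ε → (q_1, ε, EZ)
All input consumed in state q_1 with stack EZ.

EZ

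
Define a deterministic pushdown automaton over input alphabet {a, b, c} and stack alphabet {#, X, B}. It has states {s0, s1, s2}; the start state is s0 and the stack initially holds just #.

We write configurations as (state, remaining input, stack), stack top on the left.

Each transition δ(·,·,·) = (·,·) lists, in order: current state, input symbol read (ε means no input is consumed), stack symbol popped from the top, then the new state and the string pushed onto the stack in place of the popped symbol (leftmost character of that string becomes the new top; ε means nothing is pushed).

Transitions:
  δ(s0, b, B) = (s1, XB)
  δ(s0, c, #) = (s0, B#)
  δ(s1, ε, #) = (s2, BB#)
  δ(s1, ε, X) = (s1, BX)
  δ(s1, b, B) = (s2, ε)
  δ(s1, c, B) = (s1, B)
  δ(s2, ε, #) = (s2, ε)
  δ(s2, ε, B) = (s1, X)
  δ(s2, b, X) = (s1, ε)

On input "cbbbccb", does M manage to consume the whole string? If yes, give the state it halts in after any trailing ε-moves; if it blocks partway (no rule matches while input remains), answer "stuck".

s2

(s0, cbbbccb, #)
  read c, top #: go to s0, push B# → (s0, bbbccb, B#)
  read b, top B: go to s1, push XB → (s1, bbccb, XB#)
  ε-move, top X: go to s1, push BX → (s1, bbccb, BXB#)
  read b, top B: go to s2, push ε → (s2, bccb, XB#)
  read b, top X: go to s1, push ε → (s1, ccb, B#)
  read c, top B: go to s1, push B → (s1, cb, B#)
  read c, top B: go to s1, push B → (s1, b, B#)
  read b, top B: go to s2, push ε → (s2, ε, #)
  ε-move, top #: go to s2, push ε → (s2, ε, ε)
All input consumed; M is in state s2.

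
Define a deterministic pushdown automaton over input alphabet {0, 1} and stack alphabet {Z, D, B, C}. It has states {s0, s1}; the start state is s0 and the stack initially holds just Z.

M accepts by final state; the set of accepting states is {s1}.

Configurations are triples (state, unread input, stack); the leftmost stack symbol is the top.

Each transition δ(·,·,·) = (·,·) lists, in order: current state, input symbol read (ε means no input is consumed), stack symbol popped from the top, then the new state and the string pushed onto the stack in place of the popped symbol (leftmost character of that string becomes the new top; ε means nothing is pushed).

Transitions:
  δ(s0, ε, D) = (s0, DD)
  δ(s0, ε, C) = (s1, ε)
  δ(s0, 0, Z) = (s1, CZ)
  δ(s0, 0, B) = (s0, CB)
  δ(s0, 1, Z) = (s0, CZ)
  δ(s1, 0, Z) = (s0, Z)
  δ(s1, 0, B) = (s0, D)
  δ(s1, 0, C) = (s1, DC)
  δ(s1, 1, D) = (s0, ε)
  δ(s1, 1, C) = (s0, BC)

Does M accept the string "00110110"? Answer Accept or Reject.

Reject

(s0, 00110110, Z)
  read 0, top Z: go to s1, push CZ → (s1, 0110110, CZ)
  read 0, top C: go to s1, push DC → (s1, 110110, DCZ)
  read 1, top D: go to s0, push ε → (s0, 10110, CZ)
  ε-move, top C: go to s1, push ε → (s1, 10110, Z)
No transition applies at (s1, 10110, Z); input not fully consumed.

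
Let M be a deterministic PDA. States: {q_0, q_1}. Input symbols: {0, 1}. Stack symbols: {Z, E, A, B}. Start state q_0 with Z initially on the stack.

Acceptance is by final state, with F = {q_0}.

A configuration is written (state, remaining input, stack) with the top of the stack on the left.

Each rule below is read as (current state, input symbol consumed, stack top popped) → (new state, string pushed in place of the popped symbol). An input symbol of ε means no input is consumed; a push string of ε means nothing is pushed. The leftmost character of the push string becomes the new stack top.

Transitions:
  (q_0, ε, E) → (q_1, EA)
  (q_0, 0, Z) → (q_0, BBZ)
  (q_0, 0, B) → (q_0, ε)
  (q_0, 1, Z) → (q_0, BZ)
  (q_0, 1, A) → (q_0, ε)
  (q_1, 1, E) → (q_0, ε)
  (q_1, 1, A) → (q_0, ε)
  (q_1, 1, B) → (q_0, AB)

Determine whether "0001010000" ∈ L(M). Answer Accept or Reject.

Accept

(q_0, 0001010000, Z)
  read 0, top Z: go to q_0, push BBZ → (q_0, 001010000, BBZ)
  read 0, top B: go to q_0, push ε → (q_0, 01010000, BZ)
  read 0, top B: go to q_0, push ε → (q_0, 1010000, Z)
  read 1, top Z: go to q_0, push BZ → (q_0, 010000, BZ)
  read 0, top B: go to q_0, push ε → (q_0, 10000, Z)
  read 1, top Z: go to q_0, push BZ → (q_0, 0000, BZ)
  read 0, top B: go to q_0, push ε → (q_0, 000, Z)
  read 0, top Z: go to q_0, push BBZ → (q_0, 00, BBZ)
  read 0, top B: go to q_0, push ε → (q_0, 0, BZ)
  read 0, top B: go to q_0, push ε → (q_0, ε, Z)
All input consumed; state q_0 ∈ F.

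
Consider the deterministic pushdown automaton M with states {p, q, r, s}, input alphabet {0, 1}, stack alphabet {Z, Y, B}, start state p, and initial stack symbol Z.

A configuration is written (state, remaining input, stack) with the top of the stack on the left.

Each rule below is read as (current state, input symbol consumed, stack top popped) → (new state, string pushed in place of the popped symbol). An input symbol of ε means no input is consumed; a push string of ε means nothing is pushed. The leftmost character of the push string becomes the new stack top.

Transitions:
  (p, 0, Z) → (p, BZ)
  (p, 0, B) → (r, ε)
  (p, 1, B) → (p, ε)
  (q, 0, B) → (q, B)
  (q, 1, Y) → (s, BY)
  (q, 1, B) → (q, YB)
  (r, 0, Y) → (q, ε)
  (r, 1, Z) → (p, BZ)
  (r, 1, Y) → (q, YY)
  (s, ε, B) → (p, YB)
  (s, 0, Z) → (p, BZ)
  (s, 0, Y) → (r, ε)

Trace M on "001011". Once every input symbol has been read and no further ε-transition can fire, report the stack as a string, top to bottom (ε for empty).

(p, 001011, Z) ⊢ (p, 01011, BZ) ⊢ (r, 1011, Z) ⊢ (p, 011, BZ) ⊢ (r, 11, Z) ⊢ (p, 1, BZ) ⊢ (p, ε, Z)
All input consumed in state p with stack Z.

Z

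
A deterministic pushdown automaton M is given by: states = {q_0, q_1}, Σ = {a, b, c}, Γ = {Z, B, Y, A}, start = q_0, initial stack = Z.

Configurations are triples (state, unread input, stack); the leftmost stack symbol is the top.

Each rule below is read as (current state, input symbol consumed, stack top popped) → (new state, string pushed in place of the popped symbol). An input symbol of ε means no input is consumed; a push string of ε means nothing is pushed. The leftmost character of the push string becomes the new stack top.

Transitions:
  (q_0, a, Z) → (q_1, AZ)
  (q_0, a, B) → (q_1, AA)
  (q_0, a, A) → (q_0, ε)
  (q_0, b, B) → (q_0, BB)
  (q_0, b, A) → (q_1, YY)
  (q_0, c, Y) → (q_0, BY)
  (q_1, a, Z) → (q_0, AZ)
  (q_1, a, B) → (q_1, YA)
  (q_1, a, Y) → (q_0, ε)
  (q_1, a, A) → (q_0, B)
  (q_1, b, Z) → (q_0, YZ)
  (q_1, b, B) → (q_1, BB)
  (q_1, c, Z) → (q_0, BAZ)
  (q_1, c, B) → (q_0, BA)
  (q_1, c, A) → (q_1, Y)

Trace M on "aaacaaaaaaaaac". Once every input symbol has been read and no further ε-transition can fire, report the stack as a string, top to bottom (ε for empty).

(q_0, aaacaaaaaaaaac, Z)
  read a, top Z: go to q_1, push AZ → (q_1, aacaaaaaaaaac, AZ)
  read a, top A: go to q_0, push B → (q_0, acaaaaaaaaac, BZ)
  read a, top B: go to q_1, push AA → (q_1, caaaaaaaaac, AAZ)
  read c, top A: go to q_1, push Y → (q_1, aaaaaaaaac, YAZ)
  read a, top Y: go to q_0, push ε → (q_0, aaaaaaaac, AZ)
  read a, top A: go to q_0, push ε → (q_0, aaaaaaac, Z)
  read a, top Z: go to q_1, push AZ → (q_1, aaaaaac, AZ)
  read a, top A: go to q_0, push B → (q_0, aaaaac, BZ)
  read a, top B: go to q_1, push AA → (q_1, aaaac, AAZ)
  read a, top A: go to q_0, push B → (q_0, aaac, BAZ)
  read a, top B: go to q_1, push AA → (q_1, aac, AAAZ)
  read a, top A: go to q_0, push B → (q_0, ac, BAAZ)
  read a, top B: go to q_1, push AA → (q_1, c, AAAAZ)
  read c, top A: go to q_1, push Y → (q_1, ε, YAAAZ)
All input consumed in state q_1 with stack YAAAZ.

YAAAZ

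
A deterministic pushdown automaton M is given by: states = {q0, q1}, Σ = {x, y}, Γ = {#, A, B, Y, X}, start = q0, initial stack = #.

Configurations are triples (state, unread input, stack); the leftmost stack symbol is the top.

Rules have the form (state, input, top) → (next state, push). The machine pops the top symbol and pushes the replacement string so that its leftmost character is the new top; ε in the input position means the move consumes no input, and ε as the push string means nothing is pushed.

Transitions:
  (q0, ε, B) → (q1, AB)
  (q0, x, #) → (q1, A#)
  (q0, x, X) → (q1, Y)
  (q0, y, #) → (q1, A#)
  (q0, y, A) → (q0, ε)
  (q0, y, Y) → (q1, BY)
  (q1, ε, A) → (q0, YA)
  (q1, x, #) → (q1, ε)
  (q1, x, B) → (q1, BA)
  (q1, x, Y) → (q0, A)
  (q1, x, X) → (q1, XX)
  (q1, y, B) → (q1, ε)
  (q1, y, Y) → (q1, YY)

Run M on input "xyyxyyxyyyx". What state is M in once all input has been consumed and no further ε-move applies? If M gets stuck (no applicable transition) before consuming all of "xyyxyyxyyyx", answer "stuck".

q0

(q0, xyyxyyxyyyx, #) ⊢ (q1, yyxyyxyyyx, A#) ⊢ (q0, yyxyyxyyyx, YA#) ⊢ (q1, yxyyxyyyx, BYA#) ⊢ (q1, xyyxyyyx, YA#) ⊢ (q0, yyxyyyx, AA#) ⊢ (q0, yxyyyx, A#) ⊢ (q0, xyyyx, #) ⊢ (q1, yyyx, A#) ⊢ (q0, yyyx, YA#) ⊢ (q1, yyx, BYA#) ⊢ (q1, yx, YA#) ⊢ (q1, x, YYA#) ⊢ (q0, ε, AYA#)
All input consumed; M is in state q0.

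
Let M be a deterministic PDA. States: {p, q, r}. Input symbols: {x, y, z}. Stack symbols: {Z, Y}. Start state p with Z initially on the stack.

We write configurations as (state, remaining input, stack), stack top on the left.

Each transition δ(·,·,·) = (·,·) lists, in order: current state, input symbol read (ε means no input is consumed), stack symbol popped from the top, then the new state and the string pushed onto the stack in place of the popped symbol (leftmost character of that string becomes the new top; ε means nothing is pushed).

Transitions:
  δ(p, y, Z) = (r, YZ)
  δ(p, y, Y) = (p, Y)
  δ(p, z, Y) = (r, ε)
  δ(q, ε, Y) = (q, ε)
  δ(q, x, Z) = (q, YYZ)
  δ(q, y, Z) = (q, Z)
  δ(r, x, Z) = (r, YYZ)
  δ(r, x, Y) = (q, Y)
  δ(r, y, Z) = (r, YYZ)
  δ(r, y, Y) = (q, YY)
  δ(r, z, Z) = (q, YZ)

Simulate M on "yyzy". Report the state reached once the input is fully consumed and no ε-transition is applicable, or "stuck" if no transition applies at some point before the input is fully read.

stuck

(p, yyzy, Z)
  read y, top Z: go to r, push YZ → (r, yzy, YZ)
  read y, top Y: go to q, push YY → (q, zy, YYZ)
  ε-move, top Y: go to q, push ε → (q, zy, YZ)
  ε-move, top Y: go to q, push ε → (q, zy, Z)
No transition for (q, z, top Z); M blocks with input zy remaining.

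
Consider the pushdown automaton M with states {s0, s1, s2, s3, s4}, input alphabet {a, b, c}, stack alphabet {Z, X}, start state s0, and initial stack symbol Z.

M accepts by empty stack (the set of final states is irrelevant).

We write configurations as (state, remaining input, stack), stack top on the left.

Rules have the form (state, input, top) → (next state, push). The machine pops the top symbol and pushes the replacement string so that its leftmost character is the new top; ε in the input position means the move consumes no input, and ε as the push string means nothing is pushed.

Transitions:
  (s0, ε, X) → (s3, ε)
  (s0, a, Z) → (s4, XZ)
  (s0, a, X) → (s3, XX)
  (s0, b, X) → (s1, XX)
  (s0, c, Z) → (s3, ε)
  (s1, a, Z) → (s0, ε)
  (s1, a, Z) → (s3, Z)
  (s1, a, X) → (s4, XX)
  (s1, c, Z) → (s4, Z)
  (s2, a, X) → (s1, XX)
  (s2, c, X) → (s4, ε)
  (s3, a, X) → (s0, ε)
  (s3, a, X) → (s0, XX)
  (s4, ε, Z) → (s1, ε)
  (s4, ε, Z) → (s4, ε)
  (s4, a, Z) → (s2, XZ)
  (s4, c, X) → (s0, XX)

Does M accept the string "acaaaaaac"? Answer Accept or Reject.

One accepting computation: (s0, acaaaaaac, Z) ⊢ (s4, caaaaaac, XZ) ⊢ (s0, aaaaaac, XXZ) ⊢ (s3, aaaaaac, XZ) ⊢ (s0, aaaaac, XXZ) ⊢ (s3, aaaac, XXXZ) ⊢ (s0, aaac, XXZ) ⊢ (s3, aac, XXXZ) ⊢ (s0, ac, XXZ) ⊢ (s3, ac, XZ) ⊢ (s0, c, Z) ⊢ (s3, ε, ε)
All input consumed and the stack is empty.

Accept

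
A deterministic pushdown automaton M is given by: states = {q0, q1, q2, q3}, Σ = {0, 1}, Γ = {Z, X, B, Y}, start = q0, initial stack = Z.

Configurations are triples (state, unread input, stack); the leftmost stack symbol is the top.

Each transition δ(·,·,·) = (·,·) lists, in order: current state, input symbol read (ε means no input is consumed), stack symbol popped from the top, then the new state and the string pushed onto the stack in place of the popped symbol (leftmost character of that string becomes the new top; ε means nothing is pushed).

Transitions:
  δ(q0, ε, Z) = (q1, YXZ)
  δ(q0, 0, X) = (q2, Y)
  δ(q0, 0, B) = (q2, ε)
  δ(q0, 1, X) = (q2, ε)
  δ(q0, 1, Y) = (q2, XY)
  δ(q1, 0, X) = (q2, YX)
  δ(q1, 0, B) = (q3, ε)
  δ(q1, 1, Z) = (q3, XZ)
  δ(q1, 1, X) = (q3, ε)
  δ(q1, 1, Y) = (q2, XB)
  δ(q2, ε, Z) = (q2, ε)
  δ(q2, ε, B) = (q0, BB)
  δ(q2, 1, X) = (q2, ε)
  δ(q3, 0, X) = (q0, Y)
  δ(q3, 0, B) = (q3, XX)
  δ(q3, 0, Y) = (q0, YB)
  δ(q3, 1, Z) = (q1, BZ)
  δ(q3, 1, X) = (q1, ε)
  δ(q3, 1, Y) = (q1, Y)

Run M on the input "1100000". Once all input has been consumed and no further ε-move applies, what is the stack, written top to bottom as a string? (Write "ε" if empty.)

(q0, 1100000, Z)
  ε-move, top Z: go to q1, push YXZ → (q1, 1100000, YXZ)
  read 1, top Y: go to q2, push XB → (q2, 100000, XBXZ)
  read 1, top X: go to q2, push ε → (q2, 00000, BXZ)
  ε-move, top B: go to q0, push BB → (q0, 00000, BBXZ)
  read 0, top B: go to q2, push ε → (q2, 0000, BXZ)
  ε-move, top B: go to q0, push BB → (q0, 0000, BBXZ)
  read 0, top B: go to q2, push ε → (q2, 000, BXZ)
  ε-move, top B: go to q0, push BB → (q0, 000, BBXZ)
  read 0, top B: go to q2, push ε → (q2, 00, BXZ)
  ε-move, top B: go to q0, push BB → (q0, 00, BBXZ)
  read 0, top B: go to q2, push ε → (q2, 0, BXZ)
  ε-move, top B: go to q0, push BB → (q0, 0, BBXZ)
  read 0, top B: go to q2, push ε → (q2, ε, BXZ)
  ε-move, top B: go to q0, push BB → (q0, ε, BBXZ)
All input consumed in state q0 with stack BBXZ.

BBXZ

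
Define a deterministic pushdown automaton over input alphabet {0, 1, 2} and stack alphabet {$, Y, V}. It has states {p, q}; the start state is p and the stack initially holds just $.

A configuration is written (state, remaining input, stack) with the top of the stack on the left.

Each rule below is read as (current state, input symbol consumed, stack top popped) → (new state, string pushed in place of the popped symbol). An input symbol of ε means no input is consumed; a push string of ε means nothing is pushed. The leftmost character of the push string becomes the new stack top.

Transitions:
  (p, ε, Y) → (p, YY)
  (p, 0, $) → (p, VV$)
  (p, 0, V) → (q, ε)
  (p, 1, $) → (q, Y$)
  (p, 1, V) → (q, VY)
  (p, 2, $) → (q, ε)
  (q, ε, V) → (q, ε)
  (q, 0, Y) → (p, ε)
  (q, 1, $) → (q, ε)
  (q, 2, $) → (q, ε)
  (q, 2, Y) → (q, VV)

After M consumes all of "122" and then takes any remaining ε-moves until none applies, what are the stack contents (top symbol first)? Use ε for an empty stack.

(p, 122, $)
  read 1, top $: go to q, push Y$ → (q, 22, Y$)
  read 2, top Y: go to q, push VV → (q, 2, VV$)
  ε-move, top V: go to q, push ε → (q, 2, V$)
  ε-move, top V: go to q, push ε → (q, 2, $)
  read 2, top $: go to q, push ε → (q, ε, ε)
All input consumed in state q with stack ε.

ε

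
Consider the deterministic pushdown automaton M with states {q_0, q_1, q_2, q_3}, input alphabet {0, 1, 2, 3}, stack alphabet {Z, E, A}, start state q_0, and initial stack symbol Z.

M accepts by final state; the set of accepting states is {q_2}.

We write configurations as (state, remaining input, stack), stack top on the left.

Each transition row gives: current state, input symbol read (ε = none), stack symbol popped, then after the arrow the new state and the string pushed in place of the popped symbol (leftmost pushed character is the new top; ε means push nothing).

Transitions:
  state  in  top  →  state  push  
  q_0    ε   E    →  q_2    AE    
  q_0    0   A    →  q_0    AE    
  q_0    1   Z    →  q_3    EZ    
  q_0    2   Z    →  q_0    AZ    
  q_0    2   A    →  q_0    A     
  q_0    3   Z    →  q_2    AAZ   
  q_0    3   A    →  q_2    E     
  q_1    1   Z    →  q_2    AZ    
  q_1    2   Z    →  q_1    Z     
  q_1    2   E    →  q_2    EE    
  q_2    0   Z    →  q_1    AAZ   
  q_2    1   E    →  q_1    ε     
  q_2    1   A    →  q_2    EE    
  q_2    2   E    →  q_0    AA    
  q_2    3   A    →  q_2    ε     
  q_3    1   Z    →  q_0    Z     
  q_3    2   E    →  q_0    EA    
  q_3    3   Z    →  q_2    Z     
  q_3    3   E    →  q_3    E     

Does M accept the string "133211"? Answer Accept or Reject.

Reject

(q_0, 133211, Z) ⊢ (q_3, 33211, EZ) ⊢ (q_3, 3211, EZ) ⊢ (q_3, 211, EZ) ⊢ (q_0, 11, EAZ) ⊢ (q_2, 11, AEAZ) ⊢ (q_2, 1, EEEAZ) ⊢ (q_1, ε, EEAZ)
All input consumed; state q_1 ∉ F and no further ε-move applies.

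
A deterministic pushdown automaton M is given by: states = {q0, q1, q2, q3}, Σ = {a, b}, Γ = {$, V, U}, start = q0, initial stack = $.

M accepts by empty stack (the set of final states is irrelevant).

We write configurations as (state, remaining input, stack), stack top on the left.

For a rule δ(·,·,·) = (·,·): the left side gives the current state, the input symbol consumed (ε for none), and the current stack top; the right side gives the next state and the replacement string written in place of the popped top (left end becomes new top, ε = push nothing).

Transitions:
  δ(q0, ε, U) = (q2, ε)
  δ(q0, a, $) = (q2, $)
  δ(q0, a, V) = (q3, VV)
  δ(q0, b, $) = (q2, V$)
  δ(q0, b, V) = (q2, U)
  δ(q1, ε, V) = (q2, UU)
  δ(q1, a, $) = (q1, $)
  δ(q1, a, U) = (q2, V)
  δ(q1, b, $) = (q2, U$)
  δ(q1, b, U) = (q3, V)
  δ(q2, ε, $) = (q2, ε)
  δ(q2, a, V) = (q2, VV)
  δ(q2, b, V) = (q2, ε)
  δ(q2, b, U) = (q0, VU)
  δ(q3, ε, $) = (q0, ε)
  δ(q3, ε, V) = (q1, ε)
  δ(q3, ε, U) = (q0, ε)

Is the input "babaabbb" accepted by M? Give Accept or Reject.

(q0, babaabbb, $)
  read b, top $: go to q2, push V$ → (q2, abaabbb, V$)
  read a, top V: go to q2, push VV → (q2, baabbb, VV$)
  read b, top V: go to q2, push ε → (q2, aabbb, V$)
  read a, top V: go to q2, push VV → (q2, abbb, VV$)
  read a, top V: go to q2, push VV → (q2, bbb, VVV$)
  read b, top V: go to q2, push ε → (q2, bb, VV$)
  read b, top V: go to q2, push ε → (q2, b, V$)
  read b, top V: go to q2, push ε → (q2, ε, $)
  ε-move, top $: go to q2, push ε → (q2, ε, ε)
All input consumed and the stack is empty.

Accept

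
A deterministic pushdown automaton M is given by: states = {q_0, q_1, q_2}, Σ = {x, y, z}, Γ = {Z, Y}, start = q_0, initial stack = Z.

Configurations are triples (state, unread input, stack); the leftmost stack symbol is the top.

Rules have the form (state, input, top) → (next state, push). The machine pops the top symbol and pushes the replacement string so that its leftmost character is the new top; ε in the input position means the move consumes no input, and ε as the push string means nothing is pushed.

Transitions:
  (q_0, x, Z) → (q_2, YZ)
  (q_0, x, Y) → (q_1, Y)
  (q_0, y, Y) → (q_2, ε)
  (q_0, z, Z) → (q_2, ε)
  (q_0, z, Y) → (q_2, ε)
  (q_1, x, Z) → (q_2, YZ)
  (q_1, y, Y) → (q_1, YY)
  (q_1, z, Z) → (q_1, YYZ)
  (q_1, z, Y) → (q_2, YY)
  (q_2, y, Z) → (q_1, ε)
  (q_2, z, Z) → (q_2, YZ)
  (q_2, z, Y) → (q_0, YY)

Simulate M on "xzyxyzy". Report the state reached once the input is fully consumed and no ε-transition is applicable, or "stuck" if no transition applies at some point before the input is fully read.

stuck

(q_0, xzyxyzy, Z)
  read x, top Z: go to q_2, push YZ → (q_2, zyxyzy, YZ)
  read z, top Y: go to q_0, push YY → (q_0, yxyzy, YYZ)
  read y, top Y: go to q_2, push ε → (q_2, xyzy, YZ)
No transition for (q_2, x, top Y); M blocks with input xyzy remaining.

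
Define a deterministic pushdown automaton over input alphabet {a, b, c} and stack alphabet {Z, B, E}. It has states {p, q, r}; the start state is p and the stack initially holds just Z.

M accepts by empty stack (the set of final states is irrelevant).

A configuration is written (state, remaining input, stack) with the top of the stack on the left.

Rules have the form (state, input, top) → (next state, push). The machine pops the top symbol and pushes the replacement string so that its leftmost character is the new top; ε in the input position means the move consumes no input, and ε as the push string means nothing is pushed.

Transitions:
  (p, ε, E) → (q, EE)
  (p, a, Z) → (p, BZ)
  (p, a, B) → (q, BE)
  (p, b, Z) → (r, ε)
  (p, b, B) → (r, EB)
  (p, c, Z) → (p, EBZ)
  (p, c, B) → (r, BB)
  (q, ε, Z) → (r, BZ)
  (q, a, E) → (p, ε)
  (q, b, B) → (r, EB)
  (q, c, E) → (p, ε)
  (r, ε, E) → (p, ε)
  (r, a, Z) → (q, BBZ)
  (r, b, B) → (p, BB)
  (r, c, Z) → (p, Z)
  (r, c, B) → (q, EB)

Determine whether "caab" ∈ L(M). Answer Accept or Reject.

Reject

(p, caab, Z)
  read c, top Z: go to p, push EBZ → (p, aab, EBZ)
  ε-move, top E: go to q, push EE → (q, aab, EEBZ)
  read a, top E: go to p, push ε → (p, ab, EBZ)
  ε-move, top E: go to q, push EE → (q, ab, EEBZ)
  read a, top E: go to p, push ε → (p, b, EBZ)
  ε-move, top E: go to q, push EE → (q, b, EEBZ)
No transition applies at (q, b, EEBZ); input not fully consumed.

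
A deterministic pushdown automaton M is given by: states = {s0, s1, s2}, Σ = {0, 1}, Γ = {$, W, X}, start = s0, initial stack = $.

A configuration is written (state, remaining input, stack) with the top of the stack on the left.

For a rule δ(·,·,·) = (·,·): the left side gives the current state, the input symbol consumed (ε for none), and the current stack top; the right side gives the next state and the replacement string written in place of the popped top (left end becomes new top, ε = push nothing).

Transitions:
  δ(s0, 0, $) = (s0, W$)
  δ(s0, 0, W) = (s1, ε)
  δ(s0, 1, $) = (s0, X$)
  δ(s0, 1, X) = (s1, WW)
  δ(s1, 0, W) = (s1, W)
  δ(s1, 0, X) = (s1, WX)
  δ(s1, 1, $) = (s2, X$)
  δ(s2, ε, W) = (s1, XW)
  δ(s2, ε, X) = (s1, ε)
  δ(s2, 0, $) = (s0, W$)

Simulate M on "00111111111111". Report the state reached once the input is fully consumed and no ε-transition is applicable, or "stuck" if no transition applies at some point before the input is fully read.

s1

(s0, 00111111111111, $)
  read 0, top $: go to s0, push W$ → (s0, 0111111111111, W$)
  read 0, top W: go to s1, push ε → (s1, 111111111111, $)
  read 1, top $: go to s2, push X$ → (s2, 11111111111, X$)
  ε-move, top X: go to s1, push ε → (s1, 11111111111, $)
  read 1, top $: go to s2, push X$ → (s2, 1111111111, X$)
  ε-move, top X: go to s1, push ε → (s1, 1111111111, $)
  read 1, top $: go to s2, push X$ → (s2, 111111111, X$)
  ε-move, top X: go to s1, push ε → (s1, 111111111, $)
  read 1, top $: go to s2, push X$ → (s2, 11111111, X$)
  ε-move, top X: go to s1, push ε → (s1, 11111111, $)
  read 1, top $: go to s2, push X$ → (s2, 1111111, X$)
  ε-move, top X: go to s1, push ε → (s1, 1111111, $)
  read 1, top $: go to s2, push X$ → (s2, 111111, X$)
  ε-move, top X: go to s1, push ε → (s1, 111111, $)
  read 1, top $: go to s2, push X$ → (s2, 11111, X$)
  ε-move, top X: go to s1, push ε → (s1, 11111, $)
  read 1, top $: go to s2, push X$ → (s2, 1111, X$)
  ε-move, top X: go to s1, push ε → (s1, 1111, $)
  read 1, top $: go to s2, push X$ → (s2, 111, X$)
  ε-move, top X: go to s1, push ε → (s1, 111, $)
  read 1, top $: go to s2, push X$ → (s2, 11, X$)
  ε-move, top X: go to s1, push ε → (s1, 11, $)
  read 1, top $: go to s2, push X$ → (s2, 1, X$)
  ε-move, top X: go to s1, push ε → (s1, 1, $)
  read 1, top $: go to s2, push X$ → (s2, ε, X$)
  ε-move, top X: go to s1, push ε → (s1, ε, $)
All input consumed; M is in state s1.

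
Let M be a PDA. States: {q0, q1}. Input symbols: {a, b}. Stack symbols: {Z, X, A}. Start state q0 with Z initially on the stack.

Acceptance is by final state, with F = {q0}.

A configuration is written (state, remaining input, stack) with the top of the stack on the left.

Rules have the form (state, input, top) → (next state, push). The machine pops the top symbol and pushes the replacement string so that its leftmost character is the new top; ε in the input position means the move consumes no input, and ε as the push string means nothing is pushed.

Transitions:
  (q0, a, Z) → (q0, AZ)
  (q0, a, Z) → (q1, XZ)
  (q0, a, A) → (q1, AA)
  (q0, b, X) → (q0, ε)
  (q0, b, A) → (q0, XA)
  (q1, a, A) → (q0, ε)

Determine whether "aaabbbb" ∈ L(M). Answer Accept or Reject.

One accepting computation: (q0, aaabbbb, Z) ⊢ (q0, aabbbb, AZ) ⊢ (q1, abbbb, AAZ) ⊢ (q0, bbbb, AZ) ⊢ (q0, bbb, XAZ) ⊢ (q0, bb, AZ) ⊢ (q0, b, XAZ) ⊢ (q0, ε, AZ)
All input consumed and state q0 ∈ F.

Accept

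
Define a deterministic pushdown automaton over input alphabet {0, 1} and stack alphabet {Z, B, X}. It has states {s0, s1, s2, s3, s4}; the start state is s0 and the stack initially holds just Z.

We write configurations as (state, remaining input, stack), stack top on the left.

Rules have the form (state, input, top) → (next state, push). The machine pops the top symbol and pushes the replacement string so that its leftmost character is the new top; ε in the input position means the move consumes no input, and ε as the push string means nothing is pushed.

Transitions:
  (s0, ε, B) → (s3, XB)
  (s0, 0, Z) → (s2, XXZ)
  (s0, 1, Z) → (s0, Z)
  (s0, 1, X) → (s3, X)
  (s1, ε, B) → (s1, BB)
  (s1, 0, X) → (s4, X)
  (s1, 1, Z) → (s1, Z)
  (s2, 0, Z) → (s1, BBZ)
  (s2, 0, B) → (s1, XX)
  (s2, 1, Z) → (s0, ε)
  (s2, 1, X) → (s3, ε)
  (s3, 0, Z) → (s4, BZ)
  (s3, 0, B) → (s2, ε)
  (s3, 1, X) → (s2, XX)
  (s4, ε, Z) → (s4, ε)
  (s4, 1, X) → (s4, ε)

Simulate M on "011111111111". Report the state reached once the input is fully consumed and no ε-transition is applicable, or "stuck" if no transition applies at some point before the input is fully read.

s3

(s0, 011111111111, Z)
  read 0, top Z: go to s2, push XXZ → (s2, 11111111111, XXZ)
  read 1, top X: go to s3, push ε → (s3, 1111111111, XZ)
  read 1, top X: go to s2, push XX → (s2, 111111111, XXZ)
  read 1, top X: go to s3, push ε → (s3, 11111111, XZ)
  read 1, top X: go to s2, push XX → (s2, 1111111, XXZ)
  read 1, top X: go to s3, push ε → (s3, 111111, XZ)
  read 1, top X: go to s2, push XX → (s2, 11111, XXZ)
  read 1, top X: go to s3, push ε → (s3, 1111, XZ)
  read 1, top X: go to s2, push XX → (s2, 111, XXZ)
  read 1, top X: go to s3, push ε → (s3, 11, XZ)
  read 1, top X: go to s2, push XX → (s2, 1, XXZ)
  read 1, top X: go to s3, push ε → (s3, ε, XZ)
All input consumed; M is in state s3.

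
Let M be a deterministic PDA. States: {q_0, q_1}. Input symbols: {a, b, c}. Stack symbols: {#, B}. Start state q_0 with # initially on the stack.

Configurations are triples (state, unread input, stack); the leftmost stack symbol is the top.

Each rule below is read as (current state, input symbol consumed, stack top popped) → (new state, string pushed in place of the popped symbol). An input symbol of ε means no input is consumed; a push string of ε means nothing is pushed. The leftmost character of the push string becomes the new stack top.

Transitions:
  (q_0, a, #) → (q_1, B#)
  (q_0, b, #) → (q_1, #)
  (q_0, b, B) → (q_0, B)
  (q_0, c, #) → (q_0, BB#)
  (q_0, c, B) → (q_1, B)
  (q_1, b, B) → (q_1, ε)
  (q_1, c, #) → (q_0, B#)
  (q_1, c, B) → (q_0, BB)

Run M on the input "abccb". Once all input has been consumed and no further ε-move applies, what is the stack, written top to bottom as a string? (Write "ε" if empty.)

(q_0, abccb, #)
  read a, top #: go to q_1, push B# → (q_1, bccb, B#)
  read b, top B: go to q_1, push ε → (q_1, ccb, #)
  read c, top #: go to q_0, push B# → (q_0, cb, B#)
  read c, top B: go to q_1, push B → (q_1, b, B#)
  read b, top B: go to q_1, push ε → (q_1, ε, #)
All input consumed in state q_1 with stack #.

#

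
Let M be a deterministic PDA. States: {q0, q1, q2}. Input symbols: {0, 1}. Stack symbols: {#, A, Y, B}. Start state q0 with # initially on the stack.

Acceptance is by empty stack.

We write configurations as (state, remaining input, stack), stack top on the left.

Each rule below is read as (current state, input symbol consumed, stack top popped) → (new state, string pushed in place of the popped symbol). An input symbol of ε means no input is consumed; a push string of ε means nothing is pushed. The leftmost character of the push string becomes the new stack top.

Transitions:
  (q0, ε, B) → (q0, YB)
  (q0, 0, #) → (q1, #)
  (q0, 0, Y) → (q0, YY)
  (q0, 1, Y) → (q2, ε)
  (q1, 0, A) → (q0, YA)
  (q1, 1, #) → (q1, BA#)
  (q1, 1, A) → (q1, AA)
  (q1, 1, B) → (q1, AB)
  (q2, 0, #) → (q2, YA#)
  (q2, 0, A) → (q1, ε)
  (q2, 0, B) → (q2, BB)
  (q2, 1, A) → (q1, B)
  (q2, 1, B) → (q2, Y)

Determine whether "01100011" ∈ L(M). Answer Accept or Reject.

(q0, 01100011, #)
  read 0, top #: go to q1, push # → (q1, 1100011, #)
  read 1, top #: go to q1, push BA# → (q1, 100011, BA#)
  read 1, top B: go to q1, push AB → (q1, 00011, ABA#)
  read 0, top A: go to q0, push YA → (q0, 0011, YABA#)
  read 0, top Y: go to q0, push YY → (q0, 011, YYABA#)
  read 0, top Y: go to q0, push YY → (q0, 11, YYYABA#)
  read 1, top Y: go to q2, push ε → (q2, 1, YYABA#)
No transition applies at (q2, 1, YYABA#); input not fully consumed.

Reject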